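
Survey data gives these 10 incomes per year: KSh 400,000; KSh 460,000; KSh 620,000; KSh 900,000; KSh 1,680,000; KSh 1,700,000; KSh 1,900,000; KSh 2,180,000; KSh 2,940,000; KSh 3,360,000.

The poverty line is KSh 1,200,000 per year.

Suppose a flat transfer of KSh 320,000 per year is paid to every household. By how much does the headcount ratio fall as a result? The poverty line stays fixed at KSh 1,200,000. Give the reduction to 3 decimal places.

0.100

Before: below the line — KSh 400,000, KSh 460,000, KSh 620,000, KSh 900,000; headcount ratio = 0.40000.
After the KSh 320,000 transfer: below the line — KSh 720,000, KSh 780,000, KSh 940,000; headcount ratio = 0.30000.
Reduction = 0.40000 − 0.30000 = 0.100.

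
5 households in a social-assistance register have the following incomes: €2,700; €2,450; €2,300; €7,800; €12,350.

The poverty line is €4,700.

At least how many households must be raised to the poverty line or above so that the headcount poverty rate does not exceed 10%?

3 of the 5 households are poor, so H = 3/5 = 0.600.
A headcount ratio of at most 10% allows at most ⌊0.10 × 5⌋ = 0 poor households.
So at least 3 − 0 = 3 must be lifted.

3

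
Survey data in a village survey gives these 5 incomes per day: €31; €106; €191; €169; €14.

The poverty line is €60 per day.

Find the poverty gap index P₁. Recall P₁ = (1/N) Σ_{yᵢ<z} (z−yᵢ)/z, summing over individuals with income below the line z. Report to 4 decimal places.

Below the line: €14, €31 (q = 2 of N = 5).
Gap ratios (z−y)/z: (60−14)/60 = 0.7667; (60−31)/60 = 0.4833.
Sum of shortfalls = 1.250000; P₁ averages over all N: 1.250000 / 5 = 0.2500.

0.2500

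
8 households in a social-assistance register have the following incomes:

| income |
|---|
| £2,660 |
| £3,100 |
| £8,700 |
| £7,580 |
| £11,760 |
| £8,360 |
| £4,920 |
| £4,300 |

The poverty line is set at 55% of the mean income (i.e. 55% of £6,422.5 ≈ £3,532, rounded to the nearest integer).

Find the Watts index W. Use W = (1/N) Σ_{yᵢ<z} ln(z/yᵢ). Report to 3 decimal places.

0.052

Below z: £2,660, £3,100 (q = 2 of N = 8).
ln(z/y) terms: ln(3532/2660) = 0.2835; ln(3532/3100) = 0.1305.
W = 0.414000 / 8 = 0.052.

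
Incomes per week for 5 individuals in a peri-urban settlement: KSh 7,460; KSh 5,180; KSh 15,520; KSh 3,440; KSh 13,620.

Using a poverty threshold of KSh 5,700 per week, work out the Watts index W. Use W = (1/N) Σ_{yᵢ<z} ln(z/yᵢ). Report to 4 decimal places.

0.1201

Incomes under z: KSh 3,440, KSh 5,180 (q = 2 of N = 5).
ln(z/y) terms: ln(5700/3440) = 0.5050; ln(5700/5180) = 0.0957.
W = 0.600656 / 5 = 0.1201.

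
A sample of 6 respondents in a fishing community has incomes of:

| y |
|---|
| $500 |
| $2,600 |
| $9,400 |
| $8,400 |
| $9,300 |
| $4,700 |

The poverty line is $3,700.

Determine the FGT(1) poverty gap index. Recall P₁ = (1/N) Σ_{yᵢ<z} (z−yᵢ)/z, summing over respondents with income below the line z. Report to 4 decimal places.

Poor units: $500, $2,600 (q = 2 of N = 6).
Normalized shortfalls: (3700−500)/3700 = 0.8649; (3700−2600)/3700 = 0.2973.
Σ = 1.162162. Dividing by the full population N = 6 gives P₁ = 0.1937.

0.1937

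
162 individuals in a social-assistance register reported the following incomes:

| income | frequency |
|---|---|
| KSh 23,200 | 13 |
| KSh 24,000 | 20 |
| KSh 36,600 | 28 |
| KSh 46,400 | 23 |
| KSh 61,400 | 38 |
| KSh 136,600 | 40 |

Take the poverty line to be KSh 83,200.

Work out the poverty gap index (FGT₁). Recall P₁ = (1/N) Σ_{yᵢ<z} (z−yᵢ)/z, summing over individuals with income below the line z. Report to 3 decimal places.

0.367

Below the line: 13×KSh 23,200, 20×KSh 24,000, 28×KSh 36,600, 23×KSh 46,400, 38×KSh 61,400 (q = 122 of N = 162).
Gap ratios (z−y)/z: (83200−23200)/83200 = 0.7212 (×13); (83200−24000)/83200 = 0.7115 (×20); (83200−36600)/83200 = 0.5601 (×28); (83200−46400)/83200 = 0.4423 (×23); (83200−61400)/83200 = 0.2620 (×38).
Σ = 59.418269. Dividing by the full population N = 162 gives P₁ = 0.367.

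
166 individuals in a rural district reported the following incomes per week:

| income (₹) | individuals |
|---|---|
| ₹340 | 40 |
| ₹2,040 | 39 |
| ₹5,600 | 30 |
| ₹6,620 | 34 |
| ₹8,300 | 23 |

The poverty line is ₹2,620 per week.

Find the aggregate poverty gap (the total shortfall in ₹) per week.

₹113,820

Below the line: 40×₹340, 39×₹2,040 (q = 79 of N = 166).
Individual gaps: 40×(2620−340) = 91200; 39×(2620−2040) = 22620.
Aggregate gap = ₹113,820.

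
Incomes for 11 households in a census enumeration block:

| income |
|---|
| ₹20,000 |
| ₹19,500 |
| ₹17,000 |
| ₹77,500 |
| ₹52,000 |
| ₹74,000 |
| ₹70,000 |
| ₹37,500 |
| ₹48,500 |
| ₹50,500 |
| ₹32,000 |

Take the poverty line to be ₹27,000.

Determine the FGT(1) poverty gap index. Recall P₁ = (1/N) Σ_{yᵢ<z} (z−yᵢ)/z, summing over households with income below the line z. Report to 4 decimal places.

Below z: ₹17,000, ₹19,500, ₹20,000 (q = 3 of N = 11).
Shortfall ratios: (27000−17000)/27000 = 0.3704; (27000−19500)/27000 = 0.2778; (27000−20000)/27000 = 0.2593.
Σ = 0.907407. Dividing by the full population N = 11 gives P₁ = 0.0825.

0.0825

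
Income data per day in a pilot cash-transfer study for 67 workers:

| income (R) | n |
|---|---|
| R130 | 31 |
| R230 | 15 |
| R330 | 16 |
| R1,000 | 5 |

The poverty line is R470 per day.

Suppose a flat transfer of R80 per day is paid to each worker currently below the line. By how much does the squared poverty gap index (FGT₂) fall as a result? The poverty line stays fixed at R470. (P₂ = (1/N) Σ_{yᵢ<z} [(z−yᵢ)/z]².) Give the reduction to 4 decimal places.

0.1503

Before: below the line — 31×R130, 15×R230, 16×R330; squared poverty gap index (FGT₂) = 0.321696.
After the R80 transfer: below the line — 31×R210, 15×R310, 16×R410; squared poverty gap index (FGT₂) = 0.171429.
Reduction = 0.321696 − 0.171429 = 0.1503.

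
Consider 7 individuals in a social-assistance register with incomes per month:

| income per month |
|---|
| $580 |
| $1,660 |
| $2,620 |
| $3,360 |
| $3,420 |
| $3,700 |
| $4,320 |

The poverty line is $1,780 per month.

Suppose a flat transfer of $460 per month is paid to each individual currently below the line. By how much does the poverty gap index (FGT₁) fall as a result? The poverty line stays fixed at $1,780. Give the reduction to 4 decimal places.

Before: below the line — $580, $1,660; poverty gap index (FGT₁) = 0.105939.
After the $460 transfer: below the line — $1,040; poverty gap index (FGT₁) = 0.059390.
Reduction = 0.105939 − 0.059390 = 0.0465.

0.0465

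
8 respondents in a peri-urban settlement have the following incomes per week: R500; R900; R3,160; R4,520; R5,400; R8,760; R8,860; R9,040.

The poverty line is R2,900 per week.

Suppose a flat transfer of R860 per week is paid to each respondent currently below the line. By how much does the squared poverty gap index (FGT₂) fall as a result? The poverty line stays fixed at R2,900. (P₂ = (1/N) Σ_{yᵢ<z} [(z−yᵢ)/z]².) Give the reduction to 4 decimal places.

Before: below the line — R500, R900; squared poverty gap index (FGT₂) = 0.145065.
After the R860 transfer: below the line — R1,360, R1,760; squared poverty gap index (FGT₂) = 0.054566.
Reduction = 0.145065 − 0.054566 = 0.0905.

0.0905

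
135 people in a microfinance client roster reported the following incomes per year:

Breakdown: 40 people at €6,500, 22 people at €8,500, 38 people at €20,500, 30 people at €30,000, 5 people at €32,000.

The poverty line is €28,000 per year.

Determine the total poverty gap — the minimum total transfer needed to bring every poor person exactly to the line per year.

Below z: 40×€6,500, 22×€8,500, 38×€20,500 (q = 100 of N = 135).
Individual gaps: 40×(28000−6500) = 860000; 22×(28000−8500) = 429000; 38×(28000−20500) = 285000.
Aggregate gap = €1,574,000.

€1,574,000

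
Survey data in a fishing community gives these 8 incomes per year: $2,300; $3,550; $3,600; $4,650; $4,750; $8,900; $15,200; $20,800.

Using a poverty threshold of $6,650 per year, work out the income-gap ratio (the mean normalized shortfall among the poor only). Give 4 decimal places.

Below the line: $2,300, $3,550, $3,600, $4,650, $4,750 (q = 5 of N = 8).
Shortfall ratios (z−y)/z: 0.6541, 0.4662, 0.4586, 0.3008, 0.2857; sum = 2.165414.
The income-gap ratio divides by q (the poor only): 2.165414 / 5 = 0.4331.

0.4331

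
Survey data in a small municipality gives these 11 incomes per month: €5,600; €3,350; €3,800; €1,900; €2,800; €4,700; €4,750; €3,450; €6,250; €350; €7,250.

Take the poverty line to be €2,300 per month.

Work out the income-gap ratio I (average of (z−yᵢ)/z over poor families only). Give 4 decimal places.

Poor units: €350, €1,900 (q = 2 of N = 11).
Relative gaps: 0.8478, 0.1739; sum = 1.021739.
The income-gap ratio divides by q (the poor only): 1.021739 / 2 = 0.5109.

0.5109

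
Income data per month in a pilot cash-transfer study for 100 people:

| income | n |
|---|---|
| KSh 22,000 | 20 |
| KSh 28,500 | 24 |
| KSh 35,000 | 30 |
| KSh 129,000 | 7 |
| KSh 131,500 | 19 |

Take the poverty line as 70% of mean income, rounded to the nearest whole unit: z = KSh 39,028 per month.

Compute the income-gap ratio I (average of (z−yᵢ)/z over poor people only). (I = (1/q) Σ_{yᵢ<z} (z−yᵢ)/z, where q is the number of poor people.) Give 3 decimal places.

Incomes under z: 20×KSh 22,000, 24×KSh 28,500, 30×KSh 35,000 (q = 74 of N = 100).
Shortfall ratios (z−y)/z: 0.4363 (×20), 0.2698 (×24), 0.1032 (×30); sum = 18.296403.
I averages over the q = 74 poor units only: 18.296403 / 74 = 0.247.

0.247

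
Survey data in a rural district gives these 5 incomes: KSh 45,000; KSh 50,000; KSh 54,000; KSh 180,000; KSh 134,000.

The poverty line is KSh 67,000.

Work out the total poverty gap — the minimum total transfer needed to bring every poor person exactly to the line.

Poor units: KSh 45,000, KSh 50,000, KSh 54,000 (q = 3 of N = 5).
Individual gaps: 67000−45000 = 22000; 67000−50000 = 17000; 67000−54000 = 13000.
Aggregate gap = KSh 52,000.

KSh 52,000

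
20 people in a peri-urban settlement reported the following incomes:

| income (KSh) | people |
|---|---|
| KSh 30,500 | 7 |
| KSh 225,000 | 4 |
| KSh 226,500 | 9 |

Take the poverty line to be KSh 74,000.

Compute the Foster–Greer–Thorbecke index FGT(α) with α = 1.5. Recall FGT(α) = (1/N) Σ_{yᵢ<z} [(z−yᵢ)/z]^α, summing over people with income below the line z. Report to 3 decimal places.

0.158

Below z: 7×KSh 30,500 (q = 7 of N = 20).
Shortfall ratios: (74000−30500)/74000 = 0.5878 (×7).
Raised to α = 1.5: 0.45070 (×7).
Sum = 3.154891; FGT(1.5) = 3.154891 / 20 = 0.158.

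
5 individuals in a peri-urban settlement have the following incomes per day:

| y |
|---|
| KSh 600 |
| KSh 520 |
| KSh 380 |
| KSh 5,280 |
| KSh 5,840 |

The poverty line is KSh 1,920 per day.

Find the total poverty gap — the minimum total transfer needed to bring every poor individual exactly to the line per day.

Below z: KSh 380, KSh 520, KSh 600 (q = 3 of N = 5).
Individual gaps: 1920−380 = 1540; 1920−520 = 1400; 1920−600 = 1320.
Aggregate gap = KSh 4,260.

KSh 4,260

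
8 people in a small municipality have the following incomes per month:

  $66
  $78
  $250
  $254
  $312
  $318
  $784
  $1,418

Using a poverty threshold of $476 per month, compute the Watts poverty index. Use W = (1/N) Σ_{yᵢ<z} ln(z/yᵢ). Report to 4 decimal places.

Poor units: $66, $78, $250, $254, $312, $318 (q = 6 of N = 8).
ln(z/y) terms: ln(476/66) = 1.9758; ln(476/78) = 1.8087; ln(476/250) = 0.6440; ln(476/254) = 0.6281; ln(476/312) = 0.4224; ln(476/318) = 0.4034.
W = 5.882294 / 8 = 0.7353.

0.7353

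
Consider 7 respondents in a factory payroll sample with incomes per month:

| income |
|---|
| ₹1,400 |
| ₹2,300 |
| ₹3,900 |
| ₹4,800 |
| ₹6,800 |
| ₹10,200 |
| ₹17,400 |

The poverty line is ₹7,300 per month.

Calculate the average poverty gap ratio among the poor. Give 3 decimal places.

Incomes under z: ₹1,400, ₹2,300, ₹3,900, ₹4,800, ₹6,800 (q = 5 of N = 7).
Relative gaps: 0.8082, 0.6849, 0.4658, 0.3425, 0.0685; sum = 2.369863.
I averages over the q = 5 poor units only: 2.369863 / 5 = 0.474.

0.474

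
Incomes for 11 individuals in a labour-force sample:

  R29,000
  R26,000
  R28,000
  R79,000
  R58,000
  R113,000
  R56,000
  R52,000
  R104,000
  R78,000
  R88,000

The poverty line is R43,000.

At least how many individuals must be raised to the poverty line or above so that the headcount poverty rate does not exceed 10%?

2

Currently q = 3 of N = 11 are below the line (H = 0.273).
A headcount ratio of at most 10% allows at most ⌊0.10 × 11⌋ = 1 poor individuals.
So at least 3 − 1 = 2 must be lifted.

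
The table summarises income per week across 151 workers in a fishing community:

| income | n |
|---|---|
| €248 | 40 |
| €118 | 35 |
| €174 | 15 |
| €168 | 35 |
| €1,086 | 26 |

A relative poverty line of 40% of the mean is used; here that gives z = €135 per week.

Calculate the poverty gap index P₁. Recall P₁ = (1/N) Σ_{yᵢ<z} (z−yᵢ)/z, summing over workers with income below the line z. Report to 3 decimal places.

Incomes under z: 35×€118 (q = 35 of N = 151).
Gap ratios (z−y)/z: (135−118)/135 = 0.1259 (×35).
Sum of shortfalls = 4.407407; P₁ averages over all N: 4.407407 / 151 = 0.029.

0.029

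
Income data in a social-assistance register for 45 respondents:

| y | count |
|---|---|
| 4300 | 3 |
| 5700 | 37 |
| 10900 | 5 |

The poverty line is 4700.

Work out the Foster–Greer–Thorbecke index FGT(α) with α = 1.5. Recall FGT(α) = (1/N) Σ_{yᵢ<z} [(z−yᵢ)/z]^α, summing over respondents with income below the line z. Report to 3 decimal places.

0.002

Incomes under z: 3×4300 (q = 3 of N = 45).
Normalized shortfalls: (4700−4300)/4700 = 0.0851 (×3).
Raised to α = 1.5: 0.02483 (×3).
Sum = 0.074484; FGT(1.5) = 0.074484 / 45 = 0.002.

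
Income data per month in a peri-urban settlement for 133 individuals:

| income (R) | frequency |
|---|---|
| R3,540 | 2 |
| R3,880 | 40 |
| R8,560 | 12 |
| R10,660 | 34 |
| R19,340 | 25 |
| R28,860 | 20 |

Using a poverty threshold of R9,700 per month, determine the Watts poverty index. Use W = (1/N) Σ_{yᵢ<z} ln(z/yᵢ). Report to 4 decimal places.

0.3020

Poor units: 2×R3,540, 40×R3,880, 12×R8,560 (q = 54 of N = 133).
ln(z/y) terms: ln(9700/3540) = 1.0080 (×2); ln(9700/3880) = 0.9163 (×40); ln(9700/8560) = 0.1250 (×12).
W = 40.167936 / 133 = 0.3020.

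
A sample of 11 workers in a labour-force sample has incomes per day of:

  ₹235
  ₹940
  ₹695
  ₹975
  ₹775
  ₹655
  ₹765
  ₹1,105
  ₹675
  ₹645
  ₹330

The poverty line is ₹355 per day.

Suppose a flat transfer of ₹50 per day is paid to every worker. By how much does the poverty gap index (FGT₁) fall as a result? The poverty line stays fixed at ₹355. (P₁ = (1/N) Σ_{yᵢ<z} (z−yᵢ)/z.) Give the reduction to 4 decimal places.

Before: below the line — ₹235, ₹330; poverty gap index (FGT₁) = 0.037132.
After the ₹50 transfer: below the line — ₹285; poverty gap index (FGT₁) = 0.017926.
Reduction = 0.037132 − 0.017926 = 0.0192.

0.0192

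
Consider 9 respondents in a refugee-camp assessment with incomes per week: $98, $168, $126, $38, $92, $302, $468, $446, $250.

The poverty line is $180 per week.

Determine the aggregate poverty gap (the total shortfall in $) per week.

$378

Poor units: $38, $92, $98, $126, $168 (q = 5 of N = 9).
Individual gaps: 180−38 = 142; 180−92 = 88; 180−98 = 82; 180−126 = 54; 180−168 = 12.
Aggregate gap = $378.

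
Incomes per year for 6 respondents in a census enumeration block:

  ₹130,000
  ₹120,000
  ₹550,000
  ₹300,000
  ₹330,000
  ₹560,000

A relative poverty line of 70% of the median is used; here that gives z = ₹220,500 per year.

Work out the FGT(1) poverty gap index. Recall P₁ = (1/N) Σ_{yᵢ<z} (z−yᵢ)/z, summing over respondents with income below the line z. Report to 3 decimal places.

0.144

Below the line: ₹120,000, ₹130,000 (q = 2 of N = 6).
Gap ratios (z−y)/z: (220500−120000)/220500 = 0.4558; (220500−130000)/220500 = 0.4104.
Σ = 0.866213. Dividing by the full population N = 6 gives P₁ = 0.144.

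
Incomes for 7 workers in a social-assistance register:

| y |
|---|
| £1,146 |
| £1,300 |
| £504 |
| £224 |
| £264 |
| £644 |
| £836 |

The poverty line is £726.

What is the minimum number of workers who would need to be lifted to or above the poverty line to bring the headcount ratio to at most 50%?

Currently q = 4 of N = 7 are below the line (H = 0.571).
A headcount ratio of at most 50% allows at most ⌊0.50 × 7⌋ = 3 poor workers.
So at least 4 − 3 = 1 must be lifted.

1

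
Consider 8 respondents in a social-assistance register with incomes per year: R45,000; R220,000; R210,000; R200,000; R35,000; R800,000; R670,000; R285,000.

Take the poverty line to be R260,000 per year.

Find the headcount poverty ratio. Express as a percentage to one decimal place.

62.5%

5 of the 8 respondents have income below R260,000.
H = 5/8 = 62.5%.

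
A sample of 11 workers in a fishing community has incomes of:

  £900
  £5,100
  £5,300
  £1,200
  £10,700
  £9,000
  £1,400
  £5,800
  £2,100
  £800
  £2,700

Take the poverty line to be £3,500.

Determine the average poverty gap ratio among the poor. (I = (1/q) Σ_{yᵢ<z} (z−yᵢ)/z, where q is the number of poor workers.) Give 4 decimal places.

0.5667

Incomes under z: £800, £900, £1,200, £1,400, £2,100, £2,700 (q = 6 of N = 11).
Shortfall ratios (z−y)/z: 0.7714, 0.7429, 0.6571, 0.6000, 0.4000, 0.2286; sum = 3.400000.
The income-gap ratio divides by q (the poor only): 3.400000 / 6 = 0.5667.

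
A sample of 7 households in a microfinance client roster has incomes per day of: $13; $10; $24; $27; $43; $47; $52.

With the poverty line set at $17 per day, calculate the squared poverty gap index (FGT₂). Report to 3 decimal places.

0.032

Below z: $10, $13 (q = 2 of N = 7).
Relative gaps: (17−10)/17 = 0.4118; (17−13)/17 = 0.2353.
Squared: 0.1696; 0.0554.
Sum = 0.224913; P₂ = 0.224913 / 7 = 0.032.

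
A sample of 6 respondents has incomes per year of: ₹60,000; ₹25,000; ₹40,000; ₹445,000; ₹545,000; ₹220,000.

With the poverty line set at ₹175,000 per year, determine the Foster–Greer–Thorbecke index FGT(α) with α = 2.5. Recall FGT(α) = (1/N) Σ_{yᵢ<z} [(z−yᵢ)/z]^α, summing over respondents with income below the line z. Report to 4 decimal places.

0.2588

Below the line: ₹25,000, ₹40,000, ₹60,000 (q = 3 of N = 6).
Gap ratios (z−y)/z: (175000−25000)/175000 = 0.8571; (175000−40000)/175000 = 0.7714; (175000−60000)/175000 = 0.6571.
Raised to α = 2.5: 0.68019; 0.52268; 0.35007.
Sum = 1.552944; FGT(2.5) = 1.552944 / 6 = 0.2588.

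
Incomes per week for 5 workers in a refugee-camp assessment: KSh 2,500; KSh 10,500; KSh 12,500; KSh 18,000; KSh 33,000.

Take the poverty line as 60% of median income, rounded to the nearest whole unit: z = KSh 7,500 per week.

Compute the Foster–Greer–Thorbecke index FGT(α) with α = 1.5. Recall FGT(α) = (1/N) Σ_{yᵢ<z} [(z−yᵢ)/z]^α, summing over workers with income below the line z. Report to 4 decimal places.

0.1089

Below the line: KSh 2,500 (q = 1 of N = 5).
Shortfall ratios: (7500−2500)/7500 = 0.6667.
Raised to α = 1.5: 0.54433.
Sum = 0.544331; FGT(1.5) = 0.544331 / 5 = 0.1089.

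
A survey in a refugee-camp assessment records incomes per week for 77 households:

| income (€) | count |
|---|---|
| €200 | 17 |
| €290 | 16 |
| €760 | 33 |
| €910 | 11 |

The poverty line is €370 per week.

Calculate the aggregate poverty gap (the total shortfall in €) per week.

€4,170

Incomes under z: 17×€200, 16×€290 (q = 33 of N = 77).
Individual gaps: 17×(370−200) = 2890; 16×(370−290) = 1280.
Aggregate gap = €4,170.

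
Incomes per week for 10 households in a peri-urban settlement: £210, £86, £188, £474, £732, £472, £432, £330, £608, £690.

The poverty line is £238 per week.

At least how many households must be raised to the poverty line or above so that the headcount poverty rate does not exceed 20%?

3 of the 10 households are poor, so H = 3/10 = 0.300.
A headcount ratio of at most 20% allows at most ⌊0.20 × 10⌋ = 2 poor households.
So at least 3 − 2 = 1 must be lifted.

1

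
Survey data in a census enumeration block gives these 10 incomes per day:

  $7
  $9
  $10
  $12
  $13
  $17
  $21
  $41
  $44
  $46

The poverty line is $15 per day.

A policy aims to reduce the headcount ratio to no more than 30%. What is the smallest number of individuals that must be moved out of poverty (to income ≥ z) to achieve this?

Currently q = 5 of N = 10 are below the line (H = 0.500).
A headcount ratio of at most 30% allows at most ⌊0.30 × 10⌋ = 3 poor individuals.
So at least 5 − 3 = 2 must be lifted.

2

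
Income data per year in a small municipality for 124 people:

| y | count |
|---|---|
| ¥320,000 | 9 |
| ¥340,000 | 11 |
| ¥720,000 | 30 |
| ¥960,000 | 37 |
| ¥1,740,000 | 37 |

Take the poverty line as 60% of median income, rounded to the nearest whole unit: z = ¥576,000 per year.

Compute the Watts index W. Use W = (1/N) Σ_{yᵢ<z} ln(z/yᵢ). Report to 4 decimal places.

Below the line: 9×¥320,000, 11×¥340,000 (q = 20 of N = 124).
ln(z/y) terms: ln(576000/320000) = 0.5878 (×9); ln(576000/340000) = 0.5272 (×11).
W = 11.088862 / 124 = 0.0894.

0.0894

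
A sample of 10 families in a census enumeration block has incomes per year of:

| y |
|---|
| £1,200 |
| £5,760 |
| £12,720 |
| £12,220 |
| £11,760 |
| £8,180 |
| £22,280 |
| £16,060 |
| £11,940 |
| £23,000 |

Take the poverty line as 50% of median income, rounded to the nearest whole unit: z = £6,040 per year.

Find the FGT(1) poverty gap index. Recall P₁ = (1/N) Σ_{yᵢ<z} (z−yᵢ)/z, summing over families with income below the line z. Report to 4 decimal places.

0.0848

Below z: £1,200, £5,760 (q = 2 of N = 10).
Normalized shortfalls: (6040−1200)/6040 = 0.8013; (6040−5760)/6040 = 0.0464.
Sum of shortfalls = 0.847682; P₁ averages over all N: 0.847682 / 10 = 0.0848.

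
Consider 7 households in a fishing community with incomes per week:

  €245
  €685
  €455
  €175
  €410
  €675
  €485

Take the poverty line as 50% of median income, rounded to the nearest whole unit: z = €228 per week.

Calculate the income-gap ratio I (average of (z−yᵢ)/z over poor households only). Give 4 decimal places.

Below z: €175 (q = 1 of N = 7).
Shortfall ratios (z−y)/z: 0.2325; sum = 0.232456.
The income-gap ratio divides by q (the poor only): 0.232456 / 1 = 0.2325.

0.2325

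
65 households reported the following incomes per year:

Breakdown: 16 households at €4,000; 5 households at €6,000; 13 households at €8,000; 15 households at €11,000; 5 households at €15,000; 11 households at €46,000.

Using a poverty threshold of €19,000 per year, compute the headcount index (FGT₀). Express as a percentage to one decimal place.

83.1%

54 of the 65 households have income below €19,000.
H = 54/65 = 83.1%.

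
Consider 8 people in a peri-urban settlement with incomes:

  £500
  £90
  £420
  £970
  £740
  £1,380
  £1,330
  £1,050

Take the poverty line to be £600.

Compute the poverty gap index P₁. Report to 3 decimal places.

Below z: £90, £420, £500 (q = 3 of N = 8).
Normalized shortfalls: (600−90)/600 = 0.8500; (600−420)/600 = 0.3000; (600−500)/600 = 0.1667.
Sum of shortfalls = 1.316667; P₁ averages over all N: 1.316667 / 8 = 0.165.

0.165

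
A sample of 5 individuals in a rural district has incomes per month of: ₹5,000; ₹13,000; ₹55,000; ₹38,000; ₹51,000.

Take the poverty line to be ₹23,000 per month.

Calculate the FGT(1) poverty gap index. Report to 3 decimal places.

Poor units: ₹5,000, ₹13,000 (q = 2 of N = 5).
Gap ratios (z−y)/z: (23000−5000)/23000 = 0.7826; (23000−13000)/23000 = 0.4348.
Sum of shortfalls = 1.217391; P₁ averages over all N: 1.217391 / 5 = 0.243.

0.243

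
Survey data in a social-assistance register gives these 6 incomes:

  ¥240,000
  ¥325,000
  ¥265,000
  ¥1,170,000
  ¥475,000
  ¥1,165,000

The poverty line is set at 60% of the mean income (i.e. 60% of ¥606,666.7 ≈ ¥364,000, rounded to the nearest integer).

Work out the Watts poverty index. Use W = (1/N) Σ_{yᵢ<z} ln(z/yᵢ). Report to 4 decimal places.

0.1412

Below z: ¥240,000, ¥265,000, ¥325,000 (q = 3 of N = 6).
Log shortfalls: ln(364000/240000) = 0.4165; ln(364000/265000) = 0.3174; ln(364000/325000) = 0.1133.
W = 0.847268 / 6 = 0.1412.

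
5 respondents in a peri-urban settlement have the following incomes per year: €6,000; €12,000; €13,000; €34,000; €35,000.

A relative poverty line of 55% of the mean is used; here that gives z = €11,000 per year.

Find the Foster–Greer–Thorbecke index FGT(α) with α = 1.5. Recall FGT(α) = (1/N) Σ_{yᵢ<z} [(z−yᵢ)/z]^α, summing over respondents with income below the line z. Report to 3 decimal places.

0.061

Incomes under z: €6,000 (q = 1 of N = 5).
Normalized shortfalls: (11000−6000)/11000 = 0.4545.
Raised to α = 1.5: 0.30645.
Sum = 0.306454; FGT(1.5) = 0.306454 / 5 = 0.061.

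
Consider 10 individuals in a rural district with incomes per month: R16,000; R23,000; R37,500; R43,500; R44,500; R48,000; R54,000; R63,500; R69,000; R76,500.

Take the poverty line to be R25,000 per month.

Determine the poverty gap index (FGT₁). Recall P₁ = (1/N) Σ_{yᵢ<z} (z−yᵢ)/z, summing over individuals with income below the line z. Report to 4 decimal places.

0.0440

Poor units: R16,000, R23,000 (q = 2 of N = 10).
Normalized shortfalls: (25000−16000)/25000 = 0.3600; (25000−23000)/25000 = 0.0800.
Sum of shortfalls = 0.440000; P₁ averages over all N: 0.440000 / 10 = 0.0440.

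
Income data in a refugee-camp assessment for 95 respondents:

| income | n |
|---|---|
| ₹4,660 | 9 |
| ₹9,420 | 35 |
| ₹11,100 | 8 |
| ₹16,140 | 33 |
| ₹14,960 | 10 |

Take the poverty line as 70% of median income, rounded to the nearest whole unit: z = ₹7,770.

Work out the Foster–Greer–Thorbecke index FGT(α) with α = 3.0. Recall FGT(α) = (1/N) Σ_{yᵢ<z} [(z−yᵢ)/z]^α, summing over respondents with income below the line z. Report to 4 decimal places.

0.0061

Poor units: 9×₹4,660 (q = 9 of N = 95).
Normalized shortfalls: (7770−4660)/7770 = 0.4003 (×9).
Raised to α = 3.0: 0.06412 (×9).
Sum = 0.577113; FGT(3.0) = 0.577113 / 95 = 0.0061.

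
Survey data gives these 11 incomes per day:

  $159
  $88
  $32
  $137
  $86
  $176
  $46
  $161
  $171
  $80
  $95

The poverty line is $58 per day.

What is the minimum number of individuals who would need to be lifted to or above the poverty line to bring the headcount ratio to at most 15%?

Currently q = 2 of N = 11 are below the line (H = 0.182).
A headcount ratio of at most 15% allows at most ⌊0.15 × 11⌋ = 1 poor individuals.
So at least 2 − 1 = 1 must be lifted.

1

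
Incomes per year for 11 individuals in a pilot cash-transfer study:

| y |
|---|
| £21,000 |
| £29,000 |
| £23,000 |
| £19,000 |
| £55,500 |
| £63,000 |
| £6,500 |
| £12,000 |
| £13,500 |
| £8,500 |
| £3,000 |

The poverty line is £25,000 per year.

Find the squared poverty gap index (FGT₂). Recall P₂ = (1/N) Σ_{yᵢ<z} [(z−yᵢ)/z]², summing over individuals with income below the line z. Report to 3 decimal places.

0.212

Incomes under z: £3,000, £6,500, £8,500, £12,000, £13,500, £19,000, £21,000, £23,000 (q = 8 of N = 11).
Normalized shortfalls: (25000−3000)/25000 = 0.8800; (25000−6500)/25000 = 0.7400; (25000−8500)/25000 = 0.6600; (25000−12000)/25000 = 0.5200; (25000−13500)/25000 = 0.4600; (25000−19000)/25000 = 0.2400; (25000−21000)/25000 = 0.1600; (25000−23000)/25000 = 0.0800.
Squared: 0.7744; 0.5476; 0.4356; 0.2704; 0.2116; 0.0576; 0.0256; 0.0064.
Sum = 2.329200; P₂ = 2.329200 / 11 = 0.212.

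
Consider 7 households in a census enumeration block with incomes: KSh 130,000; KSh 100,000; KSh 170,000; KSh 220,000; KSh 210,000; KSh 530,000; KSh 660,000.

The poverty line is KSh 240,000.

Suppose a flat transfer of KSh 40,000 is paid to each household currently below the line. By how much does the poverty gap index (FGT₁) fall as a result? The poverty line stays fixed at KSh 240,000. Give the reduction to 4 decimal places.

0.1012

Before: below the line — KSh 100,000, KSh 130,000, KSh 170,000, KSh 210,000, KSh 220,000; poverty gap index (FGT₁) = 0.220238.
After the KSh 40,000 transfer: below the line — KSh 140,000, KSh 170,000, KSh 210,000; poverty gap index (FGT₁) = 0.119048.
Reduction = 0.220238 − 0.119048 = 0.1012.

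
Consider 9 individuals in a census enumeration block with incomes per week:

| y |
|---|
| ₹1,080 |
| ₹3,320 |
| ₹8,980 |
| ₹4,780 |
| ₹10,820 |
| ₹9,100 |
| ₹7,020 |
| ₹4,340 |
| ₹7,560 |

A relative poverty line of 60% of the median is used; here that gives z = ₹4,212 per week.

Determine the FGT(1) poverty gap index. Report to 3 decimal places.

Below z: ₹1,080, ₹3,320 (q = 2 of N = 9).
Normalized shortfalls: (4212−1080)/4212 = 0.7436; (4212−3320)/4212 = 0.2118.
Σ = 0.955366. Dividing by the full population N = 9 gives P₁ = 0.106.

0.106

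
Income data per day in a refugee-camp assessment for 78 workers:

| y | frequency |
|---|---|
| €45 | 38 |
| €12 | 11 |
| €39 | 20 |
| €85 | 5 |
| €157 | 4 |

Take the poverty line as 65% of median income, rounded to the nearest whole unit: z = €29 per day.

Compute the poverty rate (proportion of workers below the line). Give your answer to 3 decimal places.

0.141

11 of the 78 workers have income below €29.
H = 11/78 = 0.141.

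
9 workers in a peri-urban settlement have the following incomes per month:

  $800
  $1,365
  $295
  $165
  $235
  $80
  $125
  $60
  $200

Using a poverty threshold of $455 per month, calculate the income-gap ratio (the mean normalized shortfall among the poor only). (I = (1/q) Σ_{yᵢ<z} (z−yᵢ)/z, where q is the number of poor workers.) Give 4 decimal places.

Below z: $60, $80, $125, $165, $200, $235, $295 (q = 7 of N = 9).
Shortfall ratios (z−y)/z: 0.8681, 0.8242, 0.7253, 0.6374, 0.5604, 0.4835, 0.3516; sum = 4.450549.
The income-gap ratio divides by q (the poor only): 4.450549 / 7 = 0.6358.

0.6358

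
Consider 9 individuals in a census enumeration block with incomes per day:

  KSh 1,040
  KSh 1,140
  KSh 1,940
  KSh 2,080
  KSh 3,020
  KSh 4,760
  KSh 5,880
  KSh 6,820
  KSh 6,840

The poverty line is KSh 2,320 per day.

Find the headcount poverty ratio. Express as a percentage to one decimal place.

44.4%

4 of the 9 individuals have income below KSh 2,320.
H = 4/9 = 44.4%.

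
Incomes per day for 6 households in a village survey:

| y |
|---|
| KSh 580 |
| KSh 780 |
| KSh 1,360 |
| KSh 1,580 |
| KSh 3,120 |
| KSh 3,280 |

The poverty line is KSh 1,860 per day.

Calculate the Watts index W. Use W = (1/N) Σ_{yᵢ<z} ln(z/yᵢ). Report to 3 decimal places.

0.418

Below z: KSh 580, KSh 780, KSh 1,360, KSh 1,580 (q = 4 of N = 6).
Log shortfalls: ln(1860/580) = 1.1653; ln(1860/780) = 0.8690; ln(1860/1360) = 0.3131; ln(1860/1580) = 0.1632.
W = 2.510585 / 6 = 0.418.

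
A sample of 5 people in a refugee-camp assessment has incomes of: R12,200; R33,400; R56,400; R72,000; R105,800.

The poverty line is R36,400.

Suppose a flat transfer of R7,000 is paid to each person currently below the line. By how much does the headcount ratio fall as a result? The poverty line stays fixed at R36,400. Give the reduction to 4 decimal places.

Before: below the line — R12,200, R33,400; headcount ratio = 0.400000.
After the R7,000 transfer: below the line — R19,200; headcount ratio = 0.200000.
Reduction = 0.400000 − 0.200000 = 0.2000.

0.2000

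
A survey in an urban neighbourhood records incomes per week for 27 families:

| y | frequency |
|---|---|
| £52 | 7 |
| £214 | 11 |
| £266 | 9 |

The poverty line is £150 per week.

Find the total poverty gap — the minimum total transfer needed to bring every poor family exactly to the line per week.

£686

Incomes under z: 7×£52 (q = 7 of N = 27).
Individual gaps: 7×(150−52) = 686.
Aggregate gap = £686.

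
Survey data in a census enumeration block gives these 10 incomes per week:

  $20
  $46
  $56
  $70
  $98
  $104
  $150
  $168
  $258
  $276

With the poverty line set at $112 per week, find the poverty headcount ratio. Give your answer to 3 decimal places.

0.600

6 of the 10 individuals have income below $112.
H = 6/10 = 0.600.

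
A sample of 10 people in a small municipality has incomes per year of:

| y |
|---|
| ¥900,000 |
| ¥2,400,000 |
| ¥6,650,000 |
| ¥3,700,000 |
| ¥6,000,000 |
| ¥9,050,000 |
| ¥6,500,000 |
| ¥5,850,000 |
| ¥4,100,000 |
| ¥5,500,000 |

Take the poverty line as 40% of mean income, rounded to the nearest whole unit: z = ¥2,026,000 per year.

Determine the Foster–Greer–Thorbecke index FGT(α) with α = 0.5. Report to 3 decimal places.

Incomes under z: ¥900,000 (q = 1 of N = 10).
Gap ratios (z−y)/z: (2026000−900000)/2026000 = 0.5558.
Raised to α = 0.5: 0.74550.
Sum = 0.745503; FGT(0.5) = 0.745503 / 10 = 0.075.

0.075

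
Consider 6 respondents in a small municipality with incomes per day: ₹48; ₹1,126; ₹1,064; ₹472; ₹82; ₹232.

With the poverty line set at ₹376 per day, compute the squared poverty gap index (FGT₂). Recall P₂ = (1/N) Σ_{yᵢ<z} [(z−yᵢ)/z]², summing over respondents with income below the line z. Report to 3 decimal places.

Below z: ₹48, ₹82, ₹232 (q = 3 of N = 6).
Gap ratios (z−y)/z: (376−48)/376 = 0.8723; (376−82)/376 = 0.7819; (376−232)/376 = 0.3830.
Squared: 0.7610; 0.6114; 0.1467.
Sum = 1.519041; P₂ = 1.519041 / 6 = 0.253.

0.253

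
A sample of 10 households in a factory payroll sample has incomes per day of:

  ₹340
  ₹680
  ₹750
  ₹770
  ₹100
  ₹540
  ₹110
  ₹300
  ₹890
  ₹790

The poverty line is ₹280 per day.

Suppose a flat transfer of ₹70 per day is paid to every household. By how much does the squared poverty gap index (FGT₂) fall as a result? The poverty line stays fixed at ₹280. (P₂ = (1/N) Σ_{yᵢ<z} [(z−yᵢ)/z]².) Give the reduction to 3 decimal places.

0.050

Before: below the line — ₹100, ₹110; squared poverty gap index (FGT₂) = 0.07819.
After the ₹70 transfer: below the line — ₹170, ₹180; squared poverty gap index (FGT₂) = 0.02819.
Reduction = 0.07819 − 0.02819 = 0.050.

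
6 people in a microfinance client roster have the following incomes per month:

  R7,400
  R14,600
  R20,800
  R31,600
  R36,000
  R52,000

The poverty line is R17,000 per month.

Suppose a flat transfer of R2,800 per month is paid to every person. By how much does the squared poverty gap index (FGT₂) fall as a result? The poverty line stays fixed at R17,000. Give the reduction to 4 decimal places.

Before: below the line — R7,400, R14,600; squared poverty gap index (FGT₂) = 0.056471.
After the R2,800 transfer: below the line — R10,200; squared poverty gap index (FGT₂) = 0.026667.
Reduction = 0.056471 − 0.026667 = 0.0298.

0.0298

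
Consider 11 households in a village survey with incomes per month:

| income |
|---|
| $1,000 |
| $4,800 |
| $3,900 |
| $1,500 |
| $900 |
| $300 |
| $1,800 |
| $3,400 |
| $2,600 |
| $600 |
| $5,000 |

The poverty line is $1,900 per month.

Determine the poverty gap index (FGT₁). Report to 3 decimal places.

Incomes under z: $300, $600, $900, $1,000, $1,500, $1,800 (q = 6 of N = 11).
Gap ratios (z−y)/z: (1900−300)/1900 = 0.8421; (1900−600)/1900 = 0.6842; (1900−900)/1900 = 0.5263; (1900−1000)/1900 = 0.4737; (1900−1500)/1900 = 0.2105; (1900−1800)/1900 = 0.0526.
Sum of shortfalls = 2.789474; P₁ averages over all N: 2.789474 / 11 = 0.254.

0.254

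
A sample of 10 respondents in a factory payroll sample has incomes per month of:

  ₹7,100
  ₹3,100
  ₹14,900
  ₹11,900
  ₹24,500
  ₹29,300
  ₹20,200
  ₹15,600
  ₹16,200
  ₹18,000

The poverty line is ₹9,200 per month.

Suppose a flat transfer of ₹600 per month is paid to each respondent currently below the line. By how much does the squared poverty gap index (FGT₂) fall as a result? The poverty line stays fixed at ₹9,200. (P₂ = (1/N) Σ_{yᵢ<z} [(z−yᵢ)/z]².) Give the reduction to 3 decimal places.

Before: below the line — ₹3,100, ₹7,100; squared poverty gap index (FGT₂) = 0.04917.
After the ₹600 transfer: below the line — ₹3,700, ₹7,700; squared poverty gap index (FGT₂) = 0.03840.
Reduction = 0.04917 − 0.03840 = 0.011.

0.011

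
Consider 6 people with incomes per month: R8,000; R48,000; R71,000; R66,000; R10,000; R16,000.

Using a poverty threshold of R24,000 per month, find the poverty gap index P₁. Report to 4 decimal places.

0.2639

Below z: R8,000, R10,000, R16,000 (q = 3 of N = 6).
Normalized shortfalls: (24000−8000)/24000 = 0.6667; (24000−10000)/24000 = 0.5833; (24000−16000)/24000 = 0.3333.
Σ = 1.583333. Dividing by the full population N = 6 gives P₁ = 0.2639.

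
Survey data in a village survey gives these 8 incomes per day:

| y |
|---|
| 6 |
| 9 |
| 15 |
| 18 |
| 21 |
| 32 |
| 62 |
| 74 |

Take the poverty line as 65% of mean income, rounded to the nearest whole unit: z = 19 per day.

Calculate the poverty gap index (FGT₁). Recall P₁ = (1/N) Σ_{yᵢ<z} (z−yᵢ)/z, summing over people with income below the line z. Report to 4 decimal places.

0.1842

Poor units: 6, 9, 15, 18 (q = 4 of N = 8).
Normalized shortfalls: (19−6)/19 = 0.6842; (19−9)/19 = 0.5263; (19−15)/19 = 0.2105; (19−18)/19 = 0.0526.
Sum of shortfalls = 1.473684; P₁ averages over all N: 1.473684 / 8 = 0.1842.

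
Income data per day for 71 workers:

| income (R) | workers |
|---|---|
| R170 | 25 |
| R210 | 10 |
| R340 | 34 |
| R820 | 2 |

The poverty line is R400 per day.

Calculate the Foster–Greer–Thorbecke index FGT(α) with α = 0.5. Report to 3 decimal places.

0.550

Poor units: 25×R170, 10×R210, 34×R340 (q = 69 of N = 71).
Gap ratios (z−y)/z: (400−170)/400 = 0.5750 (×25); (400−210)/400 = 0.4750 (×10); (400−340)/400 = 0.1500 (×34).
Raised to α = 0.5: 0.75829 (×25); 0.68920 (×10); 0.38730 (×34).
Sum = 39.017356; FGT(0.5) = 39.017356 / 71 = 0.550.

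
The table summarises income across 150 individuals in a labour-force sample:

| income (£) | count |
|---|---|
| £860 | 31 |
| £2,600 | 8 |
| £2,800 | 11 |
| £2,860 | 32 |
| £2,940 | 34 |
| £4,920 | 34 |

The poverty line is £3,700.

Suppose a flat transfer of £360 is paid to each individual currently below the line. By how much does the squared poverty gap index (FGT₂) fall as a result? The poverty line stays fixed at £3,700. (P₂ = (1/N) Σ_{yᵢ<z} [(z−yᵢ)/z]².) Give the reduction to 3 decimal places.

0.049

Before: below the line — 31×£860, 8×£2,600, 11×£2,800, 32×£2,860, 34×£2,940; squared poverty gap index (FGT₂) = 0.15137.
After the £360 transfer: below the line — 31×£1,220, 8×£2,960, 11×£3,160, 32×£3,220, 34×£3,300; squared poverty gap index (FGT₂) = 0.10278.
Reduction = 0.15137 − 0.10278 = 0.049.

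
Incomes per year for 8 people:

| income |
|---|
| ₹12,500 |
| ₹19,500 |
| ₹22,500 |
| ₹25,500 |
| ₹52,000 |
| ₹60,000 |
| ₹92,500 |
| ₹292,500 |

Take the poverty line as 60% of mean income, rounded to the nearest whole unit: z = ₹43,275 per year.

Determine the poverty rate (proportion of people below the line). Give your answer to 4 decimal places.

4 of the 8 people have income below ₹43,275.
H = 4/8 = 0.5000.

0.5000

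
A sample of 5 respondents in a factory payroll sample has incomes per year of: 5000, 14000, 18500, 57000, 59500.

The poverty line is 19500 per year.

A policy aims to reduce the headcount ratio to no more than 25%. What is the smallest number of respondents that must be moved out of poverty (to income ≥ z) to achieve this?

3 of the 5 respondents are poor, so H = 3/5 = 0.600.
A headcount ratio of at most 25% allows at most ⌊0.25 × 5⌋ = 1 poor respondents.
So at least 3 − 1 = 2 must be lifted.

2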